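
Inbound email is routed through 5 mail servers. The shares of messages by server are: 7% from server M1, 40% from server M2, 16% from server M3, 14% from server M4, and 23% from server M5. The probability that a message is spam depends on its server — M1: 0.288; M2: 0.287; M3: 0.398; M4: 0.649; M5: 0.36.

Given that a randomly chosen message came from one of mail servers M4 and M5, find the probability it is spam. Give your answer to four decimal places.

Let J = {M4, M5}.
P(J) = 0.14 + 0.23 = 0.37.
P(S ∩ J) = 0.649·0.14 + 0.36·0.23 = 0.09086 + 0.0828 = 0.17366.
P(S | J) = 0.17366 / 0.37 = 0.469351…

P(S|J) ≈ 0.4694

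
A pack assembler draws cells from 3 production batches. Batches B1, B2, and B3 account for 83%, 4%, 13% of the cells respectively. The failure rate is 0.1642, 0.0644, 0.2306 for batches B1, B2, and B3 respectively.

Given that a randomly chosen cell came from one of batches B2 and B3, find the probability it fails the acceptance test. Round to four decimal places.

Let S = {B2, B3}.
P(S) = 0.04 + 0.13 = 0.17.
P(F ∩ S) = 0.0644·0.04 + 0.2306·0.13 = 0.002576 + 0.029978 = 0.032554.
P(F | S) = 0.032554 / 0.17 = 0.191494…

P(F|S) ≈ 0.1915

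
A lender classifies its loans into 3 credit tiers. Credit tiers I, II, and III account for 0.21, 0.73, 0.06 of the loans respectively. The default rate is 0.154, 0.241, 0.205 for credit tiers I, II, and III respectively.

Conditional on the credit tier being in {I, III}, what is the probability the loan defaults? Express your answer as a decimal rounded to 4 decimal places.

Let S = {I, III}.
P(S) = 0.21 + 0.06 = 0.27.
P(D ∩ S) = 0.154·0.21 + 0.205·0.06 = 0.03234 + 0.0123 = 0.04464.
P(D | S) = 0.04464 / 0.27 = 0.165333…

0.1653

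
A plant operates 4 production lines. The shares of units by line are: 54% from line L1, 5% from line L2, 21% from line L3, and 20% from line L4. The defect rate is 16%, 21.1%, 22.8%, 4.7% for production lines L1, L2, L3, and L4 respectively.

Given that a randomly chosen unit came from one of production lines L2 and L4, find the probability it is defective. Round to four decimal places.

Let S = {L2, L4}.
P(S) = 0.05 + 0.2 = 0.25.
P(D ∩ S) = 0.211·0.05 + 0.047·0.2 = 0.01055 + 0.0094 = 0.01995.
P(D | S) = 0.01995 / 0.25 = 0.079800…

0.0798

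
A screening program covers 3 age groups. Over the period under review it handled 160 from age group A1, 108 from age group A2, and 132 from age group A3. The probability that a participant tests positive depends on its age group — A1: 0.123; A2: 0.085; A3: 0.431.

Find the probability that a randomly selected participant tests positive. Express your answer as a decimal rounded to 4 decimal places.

0.2144

Total: 160 + 108 + 132 = 400.
P(A1) = 160/400 = 0.4. P(A2) = 108/400 = 0.27. P(A3) = 132/400 = 0.33.
Summing over the partition,
P(T) = P(T|A1)·P(A1) + P(T|A2)·P(A2) + P(T|A3)·P(A3)
      = 0.123·0.4 + 0.085·0.27 + 0.431·0.33
      = 0.0492 + 0.02295 + 0.14223 = 0.21438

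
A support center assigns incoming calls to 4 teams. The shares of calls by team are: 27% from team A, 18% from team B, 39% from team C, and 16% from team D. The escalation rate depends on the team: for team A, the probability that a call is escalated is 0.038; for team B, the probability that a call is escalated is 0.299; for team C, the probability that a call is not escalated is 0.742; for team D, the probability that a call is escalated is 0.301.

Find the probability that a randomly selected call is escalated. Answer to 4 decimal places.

P(E|C) = 1 − 0.742 = 0.258.
P(E) = P(E|A)·P(A) + P(E|B)·P(B) + P(E|C)·P(C) + P(E|D)·P(D)
      = 0.038·0.27 + 0.299·0.18 + 0.258·0.39 + 0.301·0.16
      = 0.01026 + 0.05382 + 0.10062 + 0.04816 = 0.21286

0.2129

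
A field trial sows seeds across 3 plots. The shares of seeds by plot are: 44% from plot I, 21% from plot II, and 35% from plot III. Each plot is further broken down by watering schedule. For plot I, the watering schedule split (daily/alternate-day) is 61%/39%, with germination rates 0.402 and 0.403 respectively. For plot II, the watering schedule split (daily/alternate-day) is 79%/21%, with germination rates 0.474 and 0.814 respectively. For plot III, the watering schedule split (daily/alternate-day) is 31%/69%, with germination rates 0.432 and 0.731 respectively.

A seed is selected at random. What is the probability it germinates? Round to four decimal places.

P(G|I) = 0.61·0.402 + 0.39·0.403 = 0.24522 + 0.15717 = 0.40239
P(G|II) = 0.79·0.474 + 0.21·0.814 = 0.37446 + 0.17094 = 0.5454
P(G|III) = 0.31·0.432 + 0.69·0.731 = 0.13392 + 0.50439 = 0.63831
Then overall,
P(G) = 0.44·0.40239 + 0.21·0.5454 + 0.35·0.63831
      = 0.1770516 + 0.114534 + 0.2234085 = 0.5149941

P(G) ≈ 0.5150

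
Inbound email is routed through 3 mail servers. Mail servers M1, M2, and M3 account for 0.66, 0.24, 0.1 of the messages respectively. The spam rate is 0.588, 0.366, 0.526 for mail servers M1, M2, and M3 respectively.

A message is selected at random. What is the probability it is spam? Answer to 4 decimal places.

P(S) = P(S|M1)·P(M1) + P(S|M2)·P(M2) + P(S|M3)·P(M3)
      = 0.588·0.66 + 0.366·0.24 + 0.526·0.1
      = 0.38808 + 0.08784 + 0.0526 = 0.52852

0.5285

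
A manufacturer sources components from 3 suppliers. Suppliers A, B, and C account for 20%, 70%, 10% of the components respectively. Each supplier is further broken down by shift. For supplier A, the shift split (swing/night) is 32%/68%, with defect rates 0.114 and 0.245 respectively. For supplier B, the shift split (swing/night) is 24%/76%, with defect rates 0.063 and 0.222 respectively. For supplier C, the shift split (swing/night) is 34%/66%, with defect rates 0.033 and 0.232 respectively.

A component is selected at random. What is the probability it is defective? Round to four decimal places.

0.1857

P(D|A) = 0.32·0.114 + 0.68·0.245 = 0.03648 + 0.1666 = 0.20308
P(D|B) = 0.24·0.063 + 0.76·0.222 = 0.01512 + 0.16872 = 0.18384
P(D|C) = 0.34·0.033 + 0.66·0.232 = 0.01122 + 0.15312 = 0.16434
By total probability over the outer partition,
P(D) = 0.2·0.20308 + 0.7·0.18384 + 0.1·0.16434
      = 0.040616 + 0.128688 + 0.016434 = 0.185738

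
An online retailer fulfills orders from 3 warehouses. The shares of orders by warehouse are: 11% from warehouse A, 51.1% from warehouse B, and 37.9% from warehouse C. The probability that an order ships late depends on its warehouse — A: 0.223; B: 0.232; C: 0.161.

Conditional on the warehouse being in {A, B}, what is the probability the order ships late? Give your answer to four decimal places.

0.2304

Let S = {A, B}.
P(S) = 0.11 + 0.511 = 0.621.
P(L ∩ S) = 0.223·0.11 + 0.232·0.511 = 0.02453 + 0.118552 = 0.143082.
P(L | S) = 0.143082 / 0.621 = 0.230406…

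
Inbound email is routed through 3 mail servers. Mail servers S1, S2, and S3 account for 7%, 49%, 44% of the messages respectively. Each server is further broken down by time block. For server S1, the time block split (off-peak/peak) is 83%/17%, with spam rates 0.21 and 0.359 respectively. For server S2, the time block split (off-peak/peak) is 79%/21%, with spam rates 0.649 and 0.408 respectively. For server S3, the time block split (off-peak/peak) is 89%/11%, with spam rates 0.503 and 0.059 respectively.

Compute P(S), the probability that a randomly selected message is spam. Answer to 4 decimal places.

0.5095

P(S|S1) = 0.83·0.21 + 0.17·0.359 = 0.1743 + 0.06103 = 0.23533
P(S|S2) = 0.79·0.649 + 0.21·0.408 = 0.51271 + 0.08568 = 0.59839
P(S|S3) = 0.89·0.503 + 0.11·0.059 = 0.44767 + 0.00649 = 0.45416
Then overall,
P(S) = 0.07·0.23533 + 0.49·0.59839 + 0.44·0.45416
      = 0.0164731 + 0.2932111 + 0.1998304 = 0.5095146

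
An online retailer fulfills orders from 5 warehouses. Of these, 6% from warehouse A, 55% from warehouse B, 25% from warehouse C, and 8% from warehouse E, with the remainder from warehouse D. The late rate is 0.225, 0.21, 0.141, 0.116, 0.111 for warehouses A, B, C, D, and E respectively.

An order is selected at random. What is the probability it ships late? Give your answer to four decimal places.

0.1801

P(D) = 1 − (0.06 + 0.55 + 0.25 + 0.08) = 0.06.
P(L) = P(L|A)·P(A) + P(L|B)·P(B) + P(L|C)·P(C) + P(L|D)·P(D) + P(L|E)·P(E)
      = 0.225·0.06 + 0.21·0.55 + 0.141·0.25 + 0.116·0.06 + 0.111·0.08
      = 0.0135 + 0.1155 + 0.03525 + 0.00696 + 0.00888 = 0.18009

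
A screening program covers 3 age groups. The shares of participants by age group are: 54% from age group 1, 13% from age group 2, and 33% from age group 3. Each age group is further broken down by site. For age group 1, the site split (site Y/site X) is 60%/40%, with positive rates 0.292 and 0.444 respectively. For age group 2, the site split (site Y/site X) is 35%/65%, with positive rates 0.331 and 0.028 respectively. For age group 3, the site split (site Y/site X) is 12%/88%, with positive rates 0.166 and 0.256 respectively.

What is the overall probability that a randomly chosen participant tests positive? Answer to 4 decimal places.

P(T) ≈ 0.2889

P(T|1) = 0.6·0.292 + 0.4·0.444 = 0.1752 + 0.1776 = 0.3528
P(T|2) = 0.35·0.331 + 0.65·0.028 = 0.11585 + 0.0182 = 0.13405
P(T|3) = 0.12·0.166 + 0.88·0.256 = 0.01992 + 0.22528 = 0.2452
By total probability over the outer partition,
P(T) = 0.54·0.3528 + 0.13·0.13405 + 0.33·0.2452
      = 0.190512 + 0.0174265 + 0.080916 = 0.2888545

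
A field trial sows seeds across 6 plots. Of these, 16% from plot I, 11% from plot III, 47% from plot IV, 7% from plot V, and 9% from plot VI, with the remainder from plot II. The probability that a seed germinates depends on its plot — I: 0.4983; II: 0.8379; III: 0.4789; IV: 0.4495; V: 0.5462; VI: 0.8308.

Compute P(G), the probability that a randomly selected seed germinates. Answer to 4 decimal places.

P(G) ≈ 0.5405

P(II) = 1 − (0.16 + 0.11 + 0.47 + 0.07 + 0.09) = 0.1.
P(G) = P(G|I)·P(I) + P(G|II)·P(II) + P(G|III)·P(III) + P(G|IV)·P(IV) + P(G|V)·P(V) + P(G|VI)·P(VI)
      = 0.4983·0.16 + 0.8379·0.1 + 0.4789·0.11 + 0.4495·0.47 + 0.5462·0.07 + 0.8308·0.09
      = 0.079728 + 0.08379 + 0.052679 + 0.211265 + 0.038234 + 0.074772 = 0.540468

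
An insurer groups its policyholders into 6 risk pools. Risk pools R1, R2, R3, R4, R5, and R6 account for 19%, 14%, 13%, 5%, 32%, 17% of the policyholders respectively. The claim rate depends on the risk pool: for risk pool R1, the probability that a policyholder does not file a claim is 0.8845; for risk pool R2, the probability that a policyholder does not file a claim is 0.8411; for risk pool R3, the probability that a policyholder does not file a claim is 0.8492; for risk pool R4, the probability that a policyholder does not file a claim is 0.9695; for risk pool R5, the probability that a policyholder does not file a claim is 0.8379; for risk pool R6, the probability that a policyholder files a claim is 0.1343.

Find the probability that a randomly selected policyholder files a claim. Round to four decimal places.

P(C) ≈ 0.1400

P(C|R1) = 1 − 0.8845 = 0.1155.
P(C|R2) = 1 − 0.8411 = 0.1589.
P(C|R3) = 1 − 0.8492 = 0.1508.
P(C|R4) = 1 − 0.9695 = 0.0305.
P(C|R5) = 1 − 0.8379 = 0.1621.
Using total probability over the partition,
P(C) = P(C|R1)·P(R1) + P(C|R2)·P(R2) + P(C|R3)·P(R3) + P(C|R4)·P(R4) + P(C|R5)·P(R5) + P(C|R6)·P(R6)
      = 0.1155·0.19 + 0.1589·0.14 + 0.1508·0.13 + 0.0305·0.05 + 0.1621·0.32 + 0.1343·0.17
      = 0.021945 + 0.022246 + 0.019604 + 0.001525 + 0.051872 + 0.022831 = 0.140023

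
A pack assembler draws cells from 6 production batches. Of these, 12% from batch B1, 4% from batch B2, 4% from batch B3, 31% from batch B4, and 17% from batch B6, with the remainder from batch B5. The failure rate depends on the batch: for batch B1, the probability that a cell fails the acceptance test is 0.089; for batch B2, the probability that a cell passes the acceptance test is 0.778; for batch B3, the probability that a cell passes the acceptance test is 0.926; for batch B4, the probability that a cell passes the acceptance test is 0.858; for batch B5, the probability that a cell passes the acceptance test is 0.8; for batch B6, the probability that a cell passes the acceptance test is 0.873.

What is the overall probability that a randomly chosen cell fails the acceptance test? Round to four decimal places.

P(F) ≈ 0.1521

P(B5) = 1 − (0.12 + 0.04 + 0.04 + 0.31 + 0.17) = 0.32.
P(F|B2) = 1 − 0.778 = 0.222.
P(F|B3) = 1 − 0.926 = 0.074.
P(F|B4) = 1 − 0.858 = 0.142.
P(F|B5) = 1 − 0.8 = 0.2.
P(F|B6) = 1 − 0.873 = 0.127.
By the law of total probability,
P(F) = P(F|B1)·P(B1) + P(F|B2)·P(B2) + P(F|B3)·P(B3) + P(F|B4)·P(B4) + P(F|B5)·P(B5) + P(F|B6)·P(B6)
      = 0.089·0.12 + 0.222·0.04 + 0.074·0.04 + 0.142·0.31 + 0.2·0.32 + 0.127·0.17
      = 0.01068 + 0.00888 + 0.00296 + 0.04402 + 0.064 + 0.02159 = 0.15213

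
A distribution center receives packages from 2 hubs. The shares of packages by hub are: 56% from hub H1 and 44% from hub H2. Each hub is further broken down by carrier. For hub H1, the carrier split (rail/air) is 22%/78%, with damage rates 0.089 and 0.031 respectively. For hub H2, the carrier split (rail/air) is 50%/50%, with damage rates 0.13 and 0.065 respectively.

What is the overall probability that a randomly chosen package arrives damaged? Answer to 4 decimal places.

P(D|H1) = 0.22·0.089 + 0.78·0.031 = 0.01958 + 0.02418 = 0.04376
P(D|H2) = 0.5·0.13 + 0.5·0.065 = 0.065 + 0.0325 = 0.0975
By total probability over the outer partition,
P(D) = 0.56·0.04376 + 0.44·0.0975
      = 0.0245056 + 0.0429 = 0.0674056

0.0674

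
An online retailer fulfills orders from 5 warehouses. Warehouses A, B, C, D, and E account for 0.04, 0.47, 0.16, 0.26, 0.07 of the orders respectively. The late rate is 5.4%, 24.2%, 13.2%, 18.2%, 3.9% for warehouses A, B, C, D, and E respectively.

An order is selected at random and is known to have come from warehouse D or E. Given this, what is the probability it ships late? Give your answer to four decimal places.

Let S = {D, E}.
P(S) = 0.26 + 0.07 = 0.33.
P(L ∩ S) = 0.182·0.26 + 0.039·0.07 = 0.04732 + 0.00273 = 0.05005.
P(L | S) = 0.05005 / 0.33 = 0.151667…

0.1517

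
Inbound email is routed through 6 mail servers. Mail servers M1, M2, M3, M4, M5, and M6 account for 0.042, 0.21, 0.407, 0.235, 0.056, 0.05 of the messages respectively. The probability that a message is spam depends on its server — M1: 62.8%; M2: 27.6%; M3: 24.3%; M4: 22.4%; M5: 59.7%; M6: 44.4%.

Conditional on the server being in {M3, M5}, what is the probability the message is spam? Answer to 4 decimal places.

Let J = {M3, M5}.
P(J) = 0.407 + 0.056 = 0.463.
P(S ∩ J) = 0.243·0.407 + 0.597·0.056 = 0.098901 + 0.033432 = 0.132333.
P(S | J) = 0.132333 / 0.463 = 0.285816…

P(S|J) ≈ 0.2858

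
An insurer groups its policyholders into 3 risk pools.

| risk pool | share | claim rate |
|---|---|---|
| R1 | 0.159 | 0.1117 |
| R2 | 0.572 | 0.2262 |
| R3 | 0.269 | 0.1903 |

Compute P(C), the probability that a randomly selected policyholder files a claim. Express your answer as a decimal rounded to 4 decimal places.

0.1983

P(C) = P(C|R1)·P(R1) + P(C|R2)·P(R2) + P(C|R3)·P(R3)
      = 0.1117·0.159 + 0.2262·0.572 + 0.1903·0.269
      = 0.0177603 + 0.1293864 + 0.0511907 = 0.1983374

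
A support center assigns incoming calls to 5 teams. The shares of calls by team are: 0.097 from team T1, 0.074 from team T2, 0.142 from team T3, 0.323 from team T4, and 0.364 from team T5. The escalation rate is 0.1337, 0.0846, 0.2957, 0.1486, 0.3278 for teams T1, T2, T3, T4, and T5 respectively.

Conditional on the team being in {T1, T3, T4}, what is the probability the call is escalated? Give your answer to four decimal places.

Let S = {T1, T3, T4}.
P(S) = 0.097 + 0.142 + 0.323 = 0.562.
P(E ∩ S) = 0.1337·0.097 + 0.2957·0.142 + 0.1486·0.323 = 0.0129689 + 0.0419894 + 0.0479978 = 0.1029561.
P(E | S) = 0.1029561 / 0.562 = 0.183196…

P(E|S) ≈ 0.1832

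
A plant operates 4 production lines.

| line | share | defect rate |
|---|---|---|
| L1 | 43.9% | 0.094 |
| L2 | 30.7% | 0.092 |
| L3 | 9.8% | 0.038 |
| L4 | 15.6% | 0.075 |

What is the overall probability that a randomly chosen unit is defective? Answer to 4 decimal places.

Using total probability over the partition,
P(D) = P(D|L1)·P(L1) + P(D|L2)·P(L2) + P(D|L3)·P(L3) + P(D|L4)·P(L4)
      = 0.094·0.439 + 0.092·0.307 + 0.038·0.098 + 0.075·0.156
      = 0.041266 + 0.028244 + 0.003724 + 0.0117 = 0.084934

0.0849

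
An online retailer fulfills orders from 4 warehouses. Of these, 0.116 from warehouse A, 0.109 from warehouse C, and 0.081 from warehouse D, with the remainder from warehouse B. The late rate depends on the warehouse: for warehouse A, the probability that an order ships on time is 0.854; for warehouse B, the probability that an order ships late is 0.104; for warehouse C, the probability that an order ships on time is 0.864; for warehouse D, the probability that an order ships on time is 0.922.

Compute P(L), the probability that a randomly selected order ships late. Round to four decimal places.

0.1103

P(B) = 1 − (0.116 + 0.109 + 0.081) = 0.694.
P(L|A) = 1 − 0.854 = 0.146.
P(L|C) = 1 − 0.864 = 0.136.
P(L|D) = 1 − 0.922 = 0.078.
By the law of total probability,
P(L) = P(L|A)·P(A) + P(L|B)·P(B) + P(L|C)·P(C) + P(L|D)·P(D)
      = 0.146·0.116 + 0.104·0.694 + 0.136·0.109 + 0.078·0.081
      = 0.016936 + 0.072176 + 0.014824 + 0.006318 = 0.110254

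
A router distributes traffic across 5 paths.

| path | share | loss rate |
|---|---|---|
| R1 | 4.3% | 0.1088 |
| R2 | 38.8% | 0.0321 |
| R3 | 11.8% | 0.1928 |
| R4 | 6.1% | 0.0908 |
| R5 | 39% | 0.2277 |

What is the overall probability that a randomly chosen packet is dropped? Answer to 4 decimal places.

P(L) ≈ 0.1342

P(L) = P(L|R1)·P(R1) + P(L|R2)·P(R2) + P(L|R3)·P(R3) + P(L|R4)·P(R4) + P(L|R5)·P(R5)
      = 0.1088·0.043 + 0.0321·0.388 + 0.1928·0.118 + 0.0908·0.061 + 0.2277·0.39
      = 0.0046784 + 0.0124548 + 0.0227504 + 0.0055388 + 0.088803 = 0.1342254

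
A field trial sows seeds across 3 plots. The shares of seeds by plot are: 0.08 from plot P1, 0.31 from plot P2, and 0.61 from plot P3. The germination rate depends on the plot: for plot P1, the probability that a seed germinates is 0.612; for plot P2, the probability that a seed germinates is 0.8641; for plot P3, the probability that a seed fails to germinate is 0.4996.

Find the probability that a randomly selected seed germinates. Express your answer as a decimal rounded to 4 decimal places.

P(G) ≈ 0.6221

P(G|P3) = 1 − 0.4996 = 0.5004.
P(G) = P(G|P1)·P(P1) + P(G|P2)·P(P2) + P(G|P3)·P(P3)
      = 0.612·0.08 + 0.8641·0.31 + 0.5004·0.61
      = 0.04896 + 0.267871 + 0.305244 = 0.622075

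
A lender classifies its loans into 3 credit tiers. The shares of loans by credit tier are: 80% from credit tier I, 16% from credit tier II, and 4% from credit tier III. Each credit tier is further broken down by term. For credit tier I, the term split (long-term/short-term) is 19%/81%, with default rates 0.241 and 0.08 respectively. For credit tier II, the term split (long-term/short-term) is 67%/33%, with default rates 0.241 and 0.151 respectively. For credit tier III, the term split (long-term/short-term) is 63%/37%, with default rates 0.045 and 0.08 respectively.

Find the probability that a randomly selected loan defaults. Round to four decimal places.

P(D|I) = 0.19·0.241 + 0.81·0.08 = 0.04579 + 0.0648 = 0.11059
P(D|II) = 0.67·0.241 + 0.33·0.151 = 0.16147 + 0.04983 = 0.2113
P(D|III) = 0.63·0.045 + 0.37·0.08 = 0.02835 + 0.0296 = 0.05795
Then overall,
P(D) = 0.8·0.11059 + 0.16·0.2113 + 0.04·0.05795
      = 0.088472 + 0.033808 + 0.002318 = 0.124598

P(D) ≈ 0.1246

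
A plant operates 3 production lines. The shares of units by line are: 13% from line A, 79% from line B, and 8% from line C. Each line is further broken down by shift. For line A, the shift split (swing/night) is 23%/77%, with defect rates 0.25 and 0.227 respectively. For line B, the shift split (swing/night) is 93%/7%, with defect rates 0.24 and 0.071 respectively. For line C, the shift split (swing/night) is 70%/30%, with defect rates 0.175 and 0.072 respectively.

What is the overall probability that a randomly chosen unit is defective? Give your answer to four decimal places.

P(D|A) = 0.23·0.25 + 0.77·0.227 = 0.0575 + 0.17479 = 0.23229
P(D|B) = 0.93·0.24 + 0.07·0.071 = 0.2232 + 0.00497 = 0.22817
P(D|C) = 0.7·0.175 + 0.3·0.072 = 0.1225 + 0.0216 = 0.1441
By total probability over the outer partition,
P(D) = 0.13·0.23229 + 0.79·0.22817 + 0.08·0.1441
      = 0.0301977 + 0.1802543 + 0.011528 = 0.22198

P(D) ≈ 0.2220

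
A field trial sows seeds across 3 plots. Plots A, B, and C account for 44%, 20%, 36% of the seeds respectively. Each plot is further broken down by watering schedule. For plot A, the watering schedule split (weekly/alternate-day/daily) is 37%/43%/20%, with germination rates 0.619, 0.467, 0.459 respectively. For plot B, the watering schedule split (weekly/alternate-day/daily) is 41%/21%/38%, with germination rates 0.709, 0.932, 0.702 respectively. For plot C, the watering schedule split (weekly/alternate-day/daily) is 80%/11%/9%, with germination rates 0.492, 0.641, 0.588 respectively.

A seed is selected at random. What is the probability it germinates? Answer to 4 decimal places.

P(G|A) = 0.37·0.619 + 0.43·0.467 + 0.2·0.459 = 0.22903 + 0.20081 + 0.0918 = 0.52164
P(G|B) = 0.41·0.709 + 0.21·0.932 + 0.38·0.702 = 0.29069 + 0.19572 + 0.26676 = 0.75317
P(G|C) = 0.8·0.492 + 0.11·0.641 + 0.09·0.588 = 0.3936 + 0.07051 + 0.05292 = 0.51703
By total probability over the outer partition,
P(G) = 0.44·0.52164 + 0.2·0.75317 + 0.36·0.51703
      = 0.2295216 + 0.150634 + 0.1861308 = 0.5662864

0.5663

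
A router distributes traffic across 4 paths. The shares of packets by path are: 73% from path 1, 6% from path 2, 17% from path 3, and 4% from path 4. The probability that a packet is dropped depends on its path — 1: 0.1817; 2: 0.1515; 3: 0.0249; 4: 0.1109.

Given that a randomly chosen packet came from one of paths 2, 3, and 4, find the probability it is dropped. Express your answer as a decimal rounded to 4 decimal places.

P(L|S) ≈ 0.0658

Let S = {2, 3, 4}.
P(S) = 0.06 + 0.17 + 0.04 = 0.27.
P(L ∩ S) = 0.1515·0.06 + 0.0249·0.17 + 0.1109·0.04 = 0.00909 + 0.004233 + 0.004436 = 0.017759.
P(L | S) = 0.017759 / 0.27 = 0.065774…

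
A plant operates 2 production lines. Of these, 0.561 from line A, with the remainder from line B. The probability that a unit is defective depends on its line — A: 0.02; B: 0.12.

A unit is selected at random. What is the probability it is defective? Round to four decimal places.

0.0639

P(B) = 1 − (0.561) = 0.439.
Using total probability over the partition,
P(D) = P(D|A)·P(A) + P(D|B)·P(B)
      = 0.02·0.561 + 0.12·0.439
      = 0.01122 + 0.05268 = 0.0639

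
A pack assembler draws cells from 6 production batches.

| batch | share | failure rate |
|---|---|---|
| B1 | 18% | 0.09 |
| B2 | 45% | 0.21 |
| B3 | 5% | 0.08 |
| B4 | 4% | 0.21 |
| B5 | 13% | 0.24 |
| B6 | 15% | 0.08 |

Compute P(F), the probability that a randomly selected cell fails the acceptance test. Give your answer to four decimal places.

0.1663

By the law of total probability,
P(F) = P(F|B1)·P(B1) + P(F|B2)·P(B2) + P(F|B3)·P(B3) + P(F|B4)·P(B4) + P(F|B5)·P(B5) + P(F|B6)·P(B6)
      = 0.09·0.18 + 0.21·0.45 + 0.08·0.05 + 0.21·0.04 + 0.24·0.13 + 0.08·0.15
      = 0.0162 + 0.0945 + 0.004 + 0.0084 + 0.0312 + 0.012 = 0.1663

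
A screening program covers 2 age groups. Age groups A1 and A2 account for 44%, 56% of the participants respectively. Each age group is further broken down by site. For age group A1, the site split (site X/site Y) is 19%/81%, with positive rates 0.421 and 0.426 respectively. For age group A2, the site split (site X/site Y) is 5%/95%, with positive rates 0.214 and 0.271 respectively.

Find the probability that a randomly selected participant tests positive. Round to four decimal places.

P(T|A1) = 0.19·0.421 + 0.81·0.426 = 0.07999 + 0.34506 = 0.42505
P(T|A2) = 0.05·0.214 + 0.95·0.271 = 0.0107 + 0.25745 = 0.26815
Then overall,
P(T) = 0.44·0.42505 + 0.56·0.26815
      = 0.187022 + 0.150164 = 0.337186

0.3372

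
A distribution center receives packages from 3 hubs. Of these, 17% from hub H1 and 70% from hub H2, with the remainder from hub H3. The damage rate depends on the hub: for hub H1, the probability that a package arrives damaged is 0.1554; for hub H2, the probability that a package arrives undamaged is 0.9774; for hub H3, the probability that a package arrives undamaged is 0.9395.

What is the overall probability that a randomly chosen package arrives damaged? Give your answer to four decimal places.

P(H3) = 1 − (0.17 + 0.7) = 0.13.
P(D|H2) = 1 − 0.9774 = 0.0226.
P(D|H3) = 1 − 0.9395 = 0.0605.
Summing over the partition,
P(D) = P(D|H1)·P(H1) + P(D|H2)·P(H2) + P(D|H3)·P(H3)
      = 0.1554·0.17 + 0.0226·0.7 + 0.0605·0.13
      = 0.026418 + 0.01582 + 0.007865 = 0.050103

P(D) ≈ 0.0501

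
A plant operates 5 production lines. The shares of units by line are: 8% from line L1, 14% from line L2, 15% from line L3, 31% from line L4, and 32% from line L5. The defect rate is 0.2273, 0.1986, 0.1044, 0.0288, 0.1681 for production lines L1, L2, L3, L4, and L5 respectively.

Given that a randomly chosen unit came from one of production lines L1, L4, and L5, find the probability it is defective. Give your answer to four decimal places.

P(D|S) ≈ 0.1139

Let S = {L1, L4, L5}.
P(S) = 0.08 + 0.31 + 0.32 = 0.71.
P(D ∩ S) = 0.2273·0.08 + 0.0288·0.31 + 0.1681·0.32 = 0.018184 + 0.008928 + 0.053792 = 0.080904.
P(D | S) = 0.080904 / 0.71 = 0.113949…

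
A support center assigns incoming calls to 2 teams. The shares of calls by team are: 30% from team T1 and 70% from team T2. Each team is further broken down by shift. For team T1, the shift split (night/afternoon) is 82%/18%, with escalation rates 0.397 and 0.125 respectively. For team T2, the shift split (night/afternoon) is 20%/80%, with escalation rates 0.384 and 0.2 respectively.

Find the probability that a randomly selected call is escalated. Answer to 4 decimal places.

P(E|T1) = 0.82·0.397 + 0.18·0.125 = 0.32554 + 0.0225 = 0.34804
P(E|T2) = 0.2·0.384 + 0.8·0.2 = 0.0768 + 0.16 = 0.2368
By total probability over the outer partition,
P(E) = 0.3·0.34804 + 0.7·0.2368
      = 0.104412 + 0.16576 = 0.270172

P(E) ≈ 0.2702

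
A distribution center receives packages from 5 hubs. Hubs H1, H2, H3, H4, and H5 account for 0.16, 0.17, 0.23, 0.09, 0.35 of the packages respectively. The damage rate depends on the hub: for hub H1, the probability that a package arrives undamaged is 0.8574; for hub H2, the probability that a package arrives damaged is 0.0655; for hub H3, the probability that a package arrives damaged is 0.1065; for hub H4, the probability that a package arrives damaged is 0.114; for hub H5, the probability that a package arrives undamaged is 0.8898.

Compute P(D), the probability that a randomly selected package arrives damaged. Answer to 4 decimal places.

P(D|H1) = 1 − 0.8574 = 0.1426.
P(D|H5) = 1 − 0.8898 = 0.1102.
Summing over the partition,
P(D) = P(D|H1)·P(H1) + P(D|H2)·P(H2) + P(D|H3)·P(H3) + P(D|H4)·P(H4) + P(D|H5)·P(H5)
      = 0.1426·0.16 + 0.0655·0.17 + 0.1065·0.23 + 0.114·0.09 + 0.1102·0.35
      = 0.022816 + 0.011135 + 0.024495 + 0.01026 + 0.03857 = 0.107276

0.1073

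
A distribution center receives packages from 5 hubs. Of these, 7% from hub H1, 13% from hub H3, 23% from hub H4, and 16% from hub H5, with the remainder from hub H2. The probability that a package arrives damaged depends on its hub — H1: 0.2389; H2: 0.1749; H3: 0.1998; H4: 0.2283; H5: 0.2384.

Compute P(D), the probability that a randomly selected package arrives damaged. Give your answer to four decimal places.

P(H2) = 1 − (0.07 + 0.13 + 0.23 + 0.16) = 0.41.
P(D) = P(D|H1)·P(H1) + P(D|H2)·P(H2) + P(D|H3)·P(H3) + P(D|H4)·P(H4) + P(D|H5)·P(H5)
      = 0.2389·0.07 + 0.1749·0.41 + 0.1998·0.13 + 0.2283·0.23 + 0.2384·0.16
      = 0.016723 + 0.071709 + 0.025974 + 0.052509 + 0.038144 = 0.205059

0.2051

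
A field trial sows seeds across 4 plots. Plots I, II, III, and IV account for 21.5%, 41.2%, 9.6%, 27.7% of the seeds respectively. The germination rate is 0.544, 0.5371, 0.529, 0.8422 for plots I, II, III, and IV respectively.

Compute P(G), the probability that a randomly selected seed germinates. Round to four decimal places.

P(G) ≈ 0.6223

P(G) = P(G|I)·P(I) + P(G|II)·P(II) + P(G|III)·P(III) + P(G|IV)·P(IV)
      = 0.544·0.215 + 0.5371·0.412 + 0.529·0.096 + 0.8422·0.277
      = 0.11696 + 0.2212852 + 0.050784 + 0.2332894 = 0.6223186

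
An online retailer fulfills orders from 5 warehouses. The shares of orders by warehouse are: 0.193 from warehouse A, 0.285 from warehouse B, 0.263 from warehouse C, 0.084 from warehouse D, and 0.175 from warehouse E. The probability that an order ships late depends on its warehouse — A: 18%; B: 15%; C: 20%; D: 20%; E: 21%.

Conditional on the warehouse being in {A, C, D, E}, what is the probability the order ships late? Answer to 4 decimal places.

Let S = {A, C, D, E}.
P(S) = 0.193 + 0.263 + 0.084 + 0.175 = 0.715.
P(L ∩ S) = 0.18·0.193 + 0.2·0.263 + 0.2·0.084 + 0.21·0.175 = 0.03474 + 0.0526 + 0.0168 + 0.03675 = 0.14089.
P(L | S) = 0.14089 / 0.715 = 0.197049…

0.1970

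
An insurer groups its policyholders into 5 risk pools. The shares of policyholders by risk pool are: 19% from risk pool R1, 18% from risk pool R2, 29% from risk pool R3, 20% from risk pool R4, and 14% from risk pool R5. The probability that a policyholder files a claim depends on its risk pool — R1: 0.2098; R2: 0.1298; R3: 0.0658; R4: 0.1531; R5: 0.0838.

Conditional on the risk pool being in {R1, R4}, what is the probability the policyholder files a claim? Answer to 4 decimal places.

0.1807

Let S = {R1, R4}.
P(S) = 0.19 + 0.2 = 0.39.
P(C ∩ S) = 0.2098·0.19 + 0.1531·0.2 = 0.039862 + 0.03062 = 0.070482.
P(C | S) = 0.070482 / 0.39 = 0.180723…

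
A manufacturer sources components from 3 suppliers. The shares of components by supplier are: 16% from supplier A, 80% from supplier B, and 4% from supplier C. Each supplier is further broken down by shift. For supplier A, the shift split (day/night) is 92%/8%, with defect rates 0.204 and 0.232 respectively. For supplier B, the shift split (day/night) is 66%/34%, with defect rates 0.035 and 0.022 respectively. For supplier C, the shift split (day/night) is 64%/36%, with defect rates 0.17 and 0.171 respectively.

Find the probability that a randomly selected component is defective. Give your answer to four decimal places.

0.0643

P(D|A) = 0.92·0.204 + 0.08·0.232 = 0.18768 + 0.01856 = 0.20624
P(D|B) = 0.66·0.035 + 0.34·0.022 = 0.0231 + 0.00748 = 0.03058
P(D|C) = 0.64·0.17 + 0.36·0.171 = 0.1088 + 0.06156 = 0.17036
By total probability over the outer partition,
P(D) = 0.16·0.20624 + 0.8·0.03058 + 0.04·0.17036
      = 0.0329984 + 0.024464 + 0.0068144 = 0.0642768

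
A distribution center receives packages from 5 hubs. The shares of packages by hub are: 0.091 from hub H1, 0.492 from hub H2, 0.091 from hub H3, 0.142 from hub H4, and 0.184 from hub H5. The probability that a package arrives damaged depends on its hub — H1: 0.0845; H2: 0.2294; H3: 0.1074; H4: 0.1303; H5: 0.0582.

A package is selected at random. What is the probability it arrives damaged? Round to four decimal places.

P(D) = P(D|H1)·P(H1) + P(D|H2)·P(H2) + P(D|H3)·P(H3) + P(D|H4)·P(H4) + P(D|H5)·P(H5)
      = 0.0845·0.091 + 0.2294·0.492 + 0.1074·0.091 + 0.1303·0.142 + 0.0582·0.184
      = 0.0076895 + 0.1128648 + 0.0097734 + 0.0185026 + 0.0107088 = 0.1595391

0.1595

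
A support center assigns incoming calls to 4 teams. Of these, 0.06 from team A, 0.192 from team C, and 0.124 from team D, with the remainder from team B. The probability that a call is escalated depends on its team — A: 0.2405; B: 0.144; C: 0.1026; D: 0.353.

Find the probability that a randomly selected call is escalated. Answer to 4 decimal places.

0.1678

P(B) = 1 − (0.06 + 0.192 + 0.124) = 0.624.
P(E) = P(E|A)·P(A) + P(E|B)·P(B) + P(E|C)·P(C) + P(E|D)·P(D)
      = 0.2405·0.06 + 0.144·0.624 + 0.1026·0.192 + 0.353·0.124
      = 0.01443 + 0.089856 + 0.0196992 + 0.043772 = 0.1677572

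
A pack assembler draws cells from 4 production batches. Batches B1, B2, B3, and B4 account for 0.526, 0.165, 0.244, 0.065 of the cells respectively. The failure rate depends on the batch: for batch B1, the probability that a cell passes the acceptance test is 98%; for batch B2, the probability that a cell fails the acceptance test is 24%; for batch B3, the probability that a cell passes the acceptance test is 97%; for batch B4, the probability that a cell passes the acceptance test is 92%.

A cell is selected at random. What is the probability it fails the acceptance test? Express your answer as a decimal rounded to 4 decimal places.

P(F|B1) = 1 − 0.98 = 0.02.
P(F|B3) = 1 − 0.97 = 0.03.
P(F|B4) = 1 − 0.92 = 0.08.
Summing over the partition,
P(F) = P(F|B1)·P(B1) + P(F|B2)·P(B2) + P(F|B3)·P(B3) + P(F|B4)·P(B4)
      = 0.02·0.526 + 0.24·0.165 + 0.03·0.244 + 0.08·0.065
      = 0.01052 + 0.0396 + 0.00732 + 0.0052 = 0.06264

0.0626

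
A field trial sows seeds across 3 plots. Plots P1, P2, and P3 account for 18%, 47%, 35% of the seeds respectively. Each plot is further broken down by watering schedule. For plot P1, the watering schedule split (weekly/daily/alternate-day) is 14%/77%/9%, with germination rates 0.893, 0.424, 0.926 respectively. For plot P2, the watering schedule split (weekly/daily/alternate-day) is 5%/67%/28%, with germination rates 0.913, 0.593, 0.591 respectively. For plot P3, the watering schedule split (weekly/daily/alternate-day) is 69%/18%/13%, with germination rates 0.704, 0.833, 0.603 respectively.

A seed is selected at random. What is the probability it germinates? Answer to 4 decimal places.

P(G|P1) = 0.14·0.893 + 0.77·0.424 + 0.09·0.926 = 0.12502 + 0.32648 + 0.08334 = 0.53484
P(G|P2) = 0.05·0.913 + 0.67·0.593 + 0.28·0.591 = 0.04565 + 0.39731 + 0.16548 = 0.60844
P(G|P3) = 0.69·0.704 + 0.18·0.833 + 0.13·0.603 = 0.48576 + 0.14994 + 0.07839 = 0.71409
Then overall,
P(G) = 0.18·0.53484 + 0.47·0.60844 + 0.35·0.71409
      = 0.0962712 + 0.2859668 + 0.2499315 = 0.6321695

0.6322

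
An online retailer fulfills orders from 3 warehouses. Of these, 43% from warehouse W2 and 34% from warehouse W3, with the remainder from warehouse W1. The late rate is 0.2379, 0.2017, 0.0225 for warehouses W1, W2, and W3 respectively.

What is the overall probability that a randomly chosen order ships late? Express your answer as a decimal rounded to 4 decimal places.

P(W1) = 1 − (0.43 + 0.34) = 0.23.
By the law of total probability,
P(L) = P(L|W1)·P(W1) + P(L|W2)·P(W2) + P(L|W3)·P(W3)
      = 0.2379·0.23 + 0.2017·0.43 + 0.0225·0.34
      = 0.054717 + 0.086731 + 0.00765 = 0.149098

P(L) ≈ 0.1491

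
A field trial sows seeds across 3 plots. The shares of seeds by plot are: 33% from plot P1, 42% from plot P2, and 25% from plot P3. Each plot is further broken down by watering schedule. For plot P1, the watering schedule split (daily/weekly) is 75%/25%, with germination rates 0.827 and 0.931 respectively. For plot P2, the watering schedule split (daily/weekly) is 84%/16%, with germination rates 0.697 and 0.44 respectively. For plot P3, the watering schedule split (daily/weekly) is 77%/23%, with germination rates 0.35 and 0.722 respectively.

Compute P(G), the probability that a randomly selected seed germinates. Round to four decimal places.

P(G) ≈ 0.6658

P(G|P1) = 0.75·0.827 + 0.25·0.931 = 0.62025 + 0.23275 = 0.853
P(G|P2) = 0.84·0.697 + 0.16·0.44 = 0.58548 + 0.0704 = 0.65588
P(G|P3) = 0.77·0.35 + 0.23·0.722 = 0.2695 + 0.16606 = 0.43556
By total probability over the outer partition,
P(G) = 0.33·0.853 + 0.42·0.65588 + 0.25·0.43556
      = 0.28149 + 0.2754696 + 0.10889 = 0.6658496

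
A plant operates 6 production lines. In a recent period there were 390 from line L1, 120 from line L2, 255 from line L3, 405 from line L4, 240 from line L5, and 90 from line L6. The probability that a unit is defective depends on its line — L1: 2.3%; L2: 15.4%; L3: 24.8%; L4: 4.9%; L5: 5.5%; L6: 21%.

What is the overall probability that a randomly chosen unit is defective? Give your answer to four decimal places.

0.0951

Total: 390 + 120 + 255 + 405 + 240 + 90 = 1500.
P(L1) = 390/1500 = 0.26. P(L2) = 120/1500 = 0.08. P(L3) = 255/1500 = 0.17. P(L4) = 405/1500 = 0.27. P(L5) = 240/1500 = 0.16. P(L6) = 90/1500 = 0.06.
P(D) = P(D|L1)·P(L1) + P(D|L2)·P(L2) + P(D|L3)·P(L3) + P(D|L4)·P(L4) + P(D|L5)·P(L5) + P(D|L6)·P(L6)
      = 0.023·0.26 + 0.154·0.08 + 0.248·0.17 + 0.049·0.27 + 0.055·0.16 + 0.21·0.06
      = 0.00598 + 0.01232 + 0.04216 + 0.01323 + 0.0088 + 0.0126 = 0.09509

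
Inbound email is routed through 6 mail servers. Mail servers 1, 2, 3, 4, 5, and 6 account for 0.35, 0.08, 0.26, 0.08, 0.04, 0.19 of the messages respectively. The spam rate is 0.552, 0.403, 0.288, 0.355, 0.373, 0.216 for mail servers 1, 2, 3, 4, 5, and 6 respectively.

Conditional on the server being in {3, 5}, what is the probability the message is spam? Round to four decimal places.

Let J = {3, 5}.
P(J) = 0.26 + 0.04 = 0.3.
P(S ∩ J) = 0.288·0.26 + 0.373·0.04 = 0.07488 + 0.01492 = 0.0898.
P(S | J) = 0.0898 / 0.3 = 0.299333…

0.2993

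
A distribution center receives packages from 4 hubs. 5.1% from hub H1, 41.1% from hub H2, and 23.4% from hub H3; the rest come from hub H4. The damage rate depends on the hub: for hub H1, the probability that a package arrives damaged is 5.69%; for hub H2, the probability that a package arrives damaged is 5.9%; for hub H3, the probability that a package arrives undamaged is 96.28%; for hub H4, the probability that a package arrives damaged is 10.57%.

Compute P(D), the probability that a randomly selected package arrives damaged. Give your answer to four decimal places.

0.0680

P(H4) = 1 − (0.051 + 0.411 + 0.234) = 0.304.
P(D|H3) = 1 − 0.9628 = 0.0372.
P(D) = P(D|H1)·P(H1) + P(D|H2)·P(H2) + P(D|H3)·P(H3) + P(D|H4)·P(H4)
      = 0.0569·0.051 + 0.059·0.411 + 0.0372·0.234 + 0.1057·0.304
      = 0.0029019 + 0.024249 + 0.0087048 + 0.0321328 = 0.0679885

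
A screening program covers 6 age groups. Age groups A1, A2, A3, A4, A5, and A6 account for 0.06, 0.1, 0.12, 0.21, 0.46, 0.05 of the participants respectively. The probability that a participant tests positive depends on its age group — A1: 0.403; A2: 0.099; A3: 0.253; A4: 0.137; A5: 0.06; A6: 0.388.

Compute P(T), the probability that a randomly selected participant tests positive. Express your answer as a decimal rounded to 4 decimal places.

P(T) ≈ 0.1402

P(T) = P(T|A1)·P(A1) + P(T|A2)·P(A2) + P(T|A3)·P(A3) + P(T|A4)·P(A4) + P(T|A5)·P(A5) + P(T|A6)·P(A6)
      = 0.403·0.06 + 0.099·0.1 + 0.253·0.12 + 0.137·0.21 + 0.06·0.46 + 0.388·0.05
      = 0.02418 + 0.0099 + 0.03036 + 0.02877 + 0.0276 + 0.0194 = 0.14021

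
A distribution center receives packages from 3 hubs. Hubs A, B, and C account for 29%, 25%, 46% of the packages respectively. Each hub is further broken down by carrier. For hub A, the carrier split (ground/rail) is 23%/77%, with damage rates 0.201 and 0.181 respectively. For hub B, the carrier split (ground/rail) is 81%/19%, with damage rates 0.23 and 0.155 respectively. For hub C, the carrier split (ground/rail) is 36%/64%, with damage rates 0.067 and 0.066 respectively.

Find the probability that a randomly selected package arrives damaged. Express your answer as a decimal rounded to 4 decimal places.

P(D) ≈ 0.1383

P(D|A) = 0.23·0.201 + 0.77·0.181 = 0.04623 + 0.13937 = 0.1856
P(D|B) = 0.81·0.23 + 0.19·0.155 = 0.1863 + 0.02945 = 0.21575
P(D|C) = 0.36·0.067 + 0.64·0.066 = 0.02412 + 0.04224 = 0.06636
By total probability over the outer partition,
P(D) = 0.29·0.1856 + 0.25·0.21575 + 0.46·0.06636
      = 0.053824 + 0.0539375 + 0.0305256 = 0.1382871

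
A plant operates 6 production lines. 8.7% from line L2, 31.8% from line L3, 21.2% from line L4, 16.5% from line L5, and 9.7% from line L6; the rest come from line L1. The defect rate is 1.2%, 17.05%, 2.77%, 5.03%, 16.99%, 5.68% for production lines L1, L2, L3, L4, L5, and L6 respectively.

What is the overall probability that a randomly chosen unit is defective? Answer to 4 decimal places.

P(L1) = 1 − (0.087 + 0.318 + 0.212 + 0.165 + 0.097) = 0.121.
P(D) = P(D|L1)·P(L1) + P(D|L2)·P(L2) + P(D|L3)·P(L3) + P(D|L4)·P(L4) + P(D|L5)·P(L5) + P(D|L6)·P(L6)
      = 0.012·0.121 + 0.1705·0.087 + 0.0277·0.318 + 0.0503·0.212 + 0.1699·0.165 + 0.0568·0.097
      = 0.001452 + 0.0148335 + 0.0088086 + 0.0106636 + 0.0280335 + 0.0055096 = 0.0693008

P(D) ≈ 0.0693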